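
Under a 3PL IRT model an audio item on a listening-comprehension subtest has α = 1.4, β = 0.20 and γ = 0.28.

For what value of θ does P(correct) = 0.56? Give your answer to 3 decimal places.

-0.123

P(θ) = γ + (1 − γ) · 1 / (1 + exp(−α(θ − β)))
Remove guessing floor: (0.56 − 0.28)/(1 − 0.28) = 0.3889
logit = ln(0.3889/0.6111) = -0.4520
θ = β + logit/(α) = 0.20 + (-0.4520)/1.4000 = -0.1228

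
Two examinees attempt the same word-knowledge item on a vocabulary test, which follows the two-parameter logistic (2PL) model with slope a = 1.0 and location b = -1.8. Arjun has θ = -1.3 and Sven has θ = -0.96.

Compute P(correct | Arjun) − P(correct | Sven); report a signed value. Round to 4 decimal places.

P(θ) = 1 / (1 + exp(−a(θ − b)))
P(Arjun) = 0.6225  [exponent 0.5000]
P(Sven) = 0.6985  [exponent 0.8400]
Difference = 0.6225 − 0.6985 = -0.0760

-0.0760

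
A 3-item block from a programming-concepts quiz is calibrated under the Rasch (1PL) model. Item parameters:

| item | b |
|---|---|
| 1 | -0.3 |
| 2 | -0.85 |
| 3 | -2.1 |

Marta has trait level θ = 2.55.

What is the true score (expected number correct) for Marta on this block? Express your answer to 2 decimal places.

2.90

P(θ) = 1 / (1 + exp(−(θ − b)))
P_1 = 1/(1+e^{-2.8500}) = 0.9453
P_2 = 1/(1+e^{-3.4000}) = 0.9677
P_3 = 1/(1+e^{-4.6500}) = 0.9905
E[score] = 0.9453 + 0.9677 + 0.9905 = 2.9036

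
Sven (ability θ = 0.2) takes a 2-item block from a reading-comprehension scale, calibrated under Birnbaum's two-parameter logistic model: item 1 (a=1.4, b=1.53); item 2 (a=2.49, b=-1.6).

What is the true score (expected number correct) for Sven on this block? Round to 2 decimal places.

1.12

P(θ) = 1 / (1 + exp(−a(θ − b)))
P_1 = 1/(1+e^{1.8620}) = 0.1345
P_2 = 1/(1+e^{-4.4820}) = 0.9888
E[score] = 0.1345 + 0.9888 = 1.1233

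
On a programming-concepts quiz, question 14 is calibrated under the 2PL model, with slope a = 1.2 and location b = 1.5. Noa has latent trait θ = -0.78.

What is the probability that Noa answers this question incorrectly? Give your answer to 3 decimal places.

0.939

P(θ) = 1 / (1 + exp(−a(θ − b)))
Exponent: 1.2 × (-0.78 − 1.5) = -2.7360
1/(1 + e^{2.7360}) = 0.0609
P(incorrect) = 1 − 0.0609 = 0.9391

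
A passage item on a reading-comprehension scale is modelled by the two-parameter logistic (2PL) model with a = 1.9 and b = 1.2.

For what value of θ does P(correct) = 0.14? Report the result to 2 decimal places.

0.24

P(θ) = 1 / (1 + exp(−a(θ − b)))
logit = ln(0.1400/0.8600) = -1.8153
θ = b + logit/(a) = 1.2 + (-1.8153)/1.9000 = 0.2446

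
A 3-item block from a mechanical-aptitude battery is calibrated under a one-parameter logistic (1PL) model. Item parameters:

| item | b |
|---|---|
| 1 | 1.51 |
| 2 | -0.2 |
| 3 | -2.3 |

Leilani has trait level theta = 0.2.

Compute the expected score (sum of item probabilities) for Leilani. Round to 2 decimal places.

1.74

P(theta) = 1 / (1 + exp(−(theta − b)))
P_1 = 1/(1+e^{1.3100}) = 0.2125
P_2 = 1/(1+e^{-0.4000}) = 0.5987
P_3 = 1/(1+e^{-2.5000}) = 0.9241
E[score] = 0.2125 + 0.5987 + 0.9241 = 1.7353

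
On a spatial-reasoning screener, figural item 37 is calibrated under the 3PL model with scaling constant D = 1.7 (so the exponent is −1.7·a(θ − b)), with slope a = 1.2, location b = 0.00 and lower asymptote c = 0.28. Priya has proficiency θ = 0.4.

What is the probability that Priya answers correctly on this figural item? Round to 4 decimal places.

P(θ) = c + (1 − c) · 1 / (1 + exp(−D·a(θ − b)))
Exponent: 1.7 × 1.2 × (0.4 − 0.00) = 0.8160
1/(1 + e^{-0.8160}) = 0.6934
P = 0.28 + 0.72 × 0.6934 = 0.7792

0.7792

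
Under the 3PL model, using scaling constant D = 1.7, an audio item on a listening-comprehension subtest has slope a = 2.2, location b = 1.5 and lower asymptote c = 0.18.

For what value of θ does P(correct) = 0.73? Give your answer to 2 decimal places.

P(θ) = c + (1 − c) · 1 / (1 + exp(−D·a(θ − b)))
Remove guessing floor: (0.73 − 0.18)/(1 − 0.18) = 0.6707
logit = ln(0.6707/0.3293) = 0.7115
θ = b + logit/(1.7·a) = 1.5 + 0.7115/3.7400 = 1.6902

1.69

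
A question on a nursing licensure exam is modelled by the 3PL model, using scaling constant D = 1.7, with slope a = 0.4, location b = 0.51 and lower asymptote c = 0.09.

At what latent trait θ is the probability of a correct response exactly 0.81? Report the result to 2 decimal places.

P(θ) = c + (1 − c) · 1 / (1 + exp(−D·a(θ − b)))
Remove guessing floor: (0.81 − 0.09)/(1 − 0.09) = 0.7912
logit = ln(0.7912/0.2088) = 1.3322
θ = b + logit/(1.7·a) = 0.51 + 1.3322/0.6800 = 2.4692

2.47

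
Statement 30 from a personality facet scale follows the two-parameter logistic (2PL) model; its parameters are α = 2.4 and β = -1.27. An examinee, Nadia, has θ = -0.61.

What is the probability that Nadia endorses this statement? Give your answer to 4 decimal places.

0.8298

P(θ) = 1 / (1 + exp(−α(θ − β)))
Exponent: 2.4 × (-0.61 − (-1.27)) = 1.5840
1/(1 + e^{-1.5840}) = 0.8298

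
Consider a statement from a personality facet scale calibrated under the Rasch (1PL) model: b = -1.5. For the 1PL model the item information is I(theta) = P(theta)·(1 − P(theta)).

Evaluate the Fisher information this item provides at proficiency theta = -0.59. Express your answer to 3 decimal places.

P = 1/(1+e^{-0.9100}) = 0.7130
P(1−P) = 0.7130 × 0.2870 = 0.2046
I = P(1−P) = 0.20463

0.205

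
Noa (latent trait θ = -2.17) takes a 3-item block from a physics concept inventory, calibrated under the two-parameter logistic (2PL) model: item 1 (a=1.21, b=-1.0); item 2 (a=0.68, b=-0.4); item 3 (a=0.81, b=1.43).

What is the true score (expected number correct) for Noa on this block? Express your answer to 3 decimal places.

0.478

P(θ) = 1 / (1 + exp(−a(θ − b)))
P_1 = 1/(1+e^{1.4157}) = 0.1953
P_2 = 1/(1+e^{1.2036}) = 0.2308
P_3 = 1/(1+e^{2.9160}) = 0.0514
E[score] = 0.1953 + 0.2308 + 0.0514 = 0.4775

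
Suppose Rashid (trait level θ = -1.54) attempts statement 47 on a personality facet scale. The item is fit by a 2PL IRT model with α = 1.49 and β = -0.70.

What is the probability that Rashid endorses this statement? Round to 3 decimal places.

P(θ) = 1 / (1 + exp(−α(θ − β)))
Exponent: 1.49 × (-1.54 − (-0.70)) = -1.2516
1/(1 + e^{1.2516}) = 0.2224

0.222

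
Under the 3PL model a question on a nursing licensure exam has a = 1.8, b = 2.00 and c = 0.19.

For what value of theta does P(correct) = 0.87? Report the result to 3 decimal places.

2.919

P(theta) = c + (1 − c) · 1 / (1 + exp(−a(theta − b)))
Remove guessing floor: (0.87 − 0.19)/(1 − 0.19) = 0.8395
logit = ln(0.8395/0.1605) = 1.6546
theta = b + logit/(a) = 2.00 + 1.6546/1.8000 = 2.9192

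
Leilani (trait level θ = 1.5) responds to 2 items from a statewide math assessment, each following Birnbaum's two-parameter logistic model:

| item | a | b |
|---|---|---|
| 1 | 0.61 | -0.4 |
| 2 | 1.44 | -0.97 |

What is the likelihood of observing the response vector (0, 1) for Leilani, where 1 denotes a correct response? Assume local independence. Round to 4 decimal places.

P(θ) = 1 / (1 + exp(−a(θ − b)))
P_1 = 1/(1+e^{-1.1590}) = 0.7612
P_2 = 1/(1+e^{-3.5568}) = 0.9723
L = (1−P_1) × P_2 = 0.2388 × 0.9723 = 0.23222

0.2322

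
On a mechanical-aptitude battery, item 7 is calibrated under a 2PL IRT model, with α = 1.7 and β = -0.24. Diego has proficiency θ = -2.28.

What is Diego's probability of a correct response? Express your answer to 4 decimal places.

P(θ) = 1 / (1 + exp(−α(θ − β)))
Exponent: 1.7 × (-2.28 − (-0.24)) = -3.4680
1/(1 + e^{3.4680}) = 0.0302

0.0302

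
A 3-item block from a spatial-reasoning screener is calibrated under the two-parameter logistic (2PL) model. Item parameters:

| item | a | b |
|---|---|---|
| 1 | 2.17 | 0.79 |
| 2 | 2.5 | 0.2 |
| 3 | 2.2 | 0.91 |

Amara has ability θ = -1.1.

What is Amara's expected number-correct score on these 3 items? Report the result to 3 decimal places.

P(θ) = 1 / (1 + exp(−a(θ − b)))
P_1 = 1/(1+e^{4.1013}) = 0.0163
P_2 = 1/(1+e^{3.2500}) = 0.0373
P_3 = 1/(1+e^{4.4220}) = 0.0119
E[score] = 0.0163 + 0.0373 + 0.0119 = 0.0655

0.065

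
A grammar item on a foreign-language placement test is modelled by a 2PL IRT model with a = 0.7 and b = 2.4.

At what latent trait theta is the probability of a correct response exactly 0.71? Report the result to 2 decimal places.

P(theta) = 1 / (1 + exp(−a(theta − b)))
logit = ln(0.7100/0.2900) = 0.8954
theta = b + logit/(a) = 2.4 + 0.8954/0.7000 = 3.6791

3.68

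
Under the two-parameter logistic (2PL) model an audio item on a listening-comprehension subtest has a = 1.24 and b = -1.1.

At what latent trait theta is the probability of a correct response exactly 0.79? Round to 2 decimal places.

-0.03

P(theta) = 1 / (1 + exp(−a(theta − b)))
logit = ln(0.7900/0.2100) = 1.3249
theta = b + logit/(a) = -1.1 + 1.3249/1.2400 = -0.0315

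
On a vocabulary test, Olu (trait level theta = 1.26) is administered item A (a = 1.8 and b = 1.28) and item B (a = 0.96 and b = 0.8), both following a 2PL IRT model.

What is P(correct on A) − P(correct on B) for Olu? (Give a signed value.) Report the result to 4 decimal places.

P(theta) = 1 / (1 + exp(−a(theta − b)))
P_A = 0.4910
P_B = 0.6086
P_A − P_B = -0.1176

-0.1176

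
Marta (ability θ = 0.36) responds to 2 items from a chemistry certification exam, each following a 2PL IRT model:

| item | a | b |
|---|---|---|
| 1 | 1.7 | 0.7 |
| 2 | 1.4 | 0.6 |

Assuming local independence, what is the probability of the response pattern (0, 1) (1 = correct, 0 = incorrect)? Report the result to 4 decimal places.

P(θ) = 1 / (1 + exp(−a(θ − b)))
P_1 = 1/(1+e^{0.5780}) = 0.3594
P_2 = 1/(1+e^{0.3360}) = 0.4168
L = (1−P_1) × P_2 = 0.6406 × 0.4168 = 0.26699

0.2670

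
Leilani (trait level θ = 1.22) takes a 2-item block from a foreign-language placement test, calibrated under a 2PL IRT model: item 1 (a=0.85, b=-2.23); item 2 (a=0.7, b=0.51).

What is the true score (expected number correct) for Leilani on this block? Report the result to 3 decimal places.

P(θ) = 1 / (1 + exp(−a(θ − b)))
P_1 = 1/(1+e^{-2.9325}) = 0.9494
P_2 = 1/(1+e^{-0.4970}) = 0.6218
E[score] = 0.9494 + 0.6218 = 1.5712

1.571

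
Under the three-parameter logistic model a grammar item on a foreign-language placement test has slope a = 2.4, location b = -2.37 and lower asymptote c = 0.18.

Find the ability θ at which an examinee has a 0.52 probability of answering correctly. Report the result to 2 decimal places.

-2.51

P(θ) = c + (1 − c) · 1 / (1 + exp(−a(θ − b)))
Remove guessing floor: (0.52 − 0.18)/(1 − 0.18) = 0.4146
logit = ln(0.4146/0.5854) = -0.3448
θ = b + logit/(a) = -2.37 + (-0.3448)/2.4000 = -2.5137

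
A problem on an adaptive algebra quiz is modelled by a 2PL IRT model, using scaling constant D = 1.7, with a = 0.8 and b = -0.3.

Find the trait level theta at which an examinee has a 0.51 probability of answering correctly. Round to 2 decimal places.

-0.27

P(theta) = 1 / (1 + exp(−D·a(theta − b)))
logit = ln(0.5100/0.4900) = 0.0400
theta = b + logit/(1.7·a) = -0.3 + 0.0400/1.3600 = -0.2706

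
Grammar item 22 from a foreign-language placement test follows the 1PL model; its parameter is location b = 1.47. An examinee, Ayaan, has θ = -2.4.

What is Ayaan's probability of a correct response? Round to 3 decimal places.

P(θ) = 1 / (1 + exp(−(θ − b)))
Exponent: (-2.4 − 1.47) = -3.8700
1/(1 + e^{3.8700}) = 0.0204
P = 0.0204

0.020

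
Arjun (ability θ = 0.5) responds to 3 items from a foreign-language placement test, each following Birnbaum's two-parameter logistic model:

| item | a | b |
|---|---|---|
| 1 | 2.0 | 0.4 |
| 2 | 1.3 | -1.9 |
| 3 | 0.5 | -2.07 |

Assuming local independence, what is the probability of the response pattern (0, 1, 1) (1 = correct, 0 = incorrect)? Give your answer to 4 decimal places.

P(θ) = 1 / (1 + exp(−a(θ − b)))
P_1 = 1/(1+e^{-0.2000}) = 0.5498
P_2 = 1/(1+e^{-3.1200}) = 0.9577
P_3 = 1/(1+e^{-1.2850}) = 0.7833
L = (1−P_1) × P_2 × P_3 = 0.4502 × 0.9577 × 0.7833 = 0.33770

0.3377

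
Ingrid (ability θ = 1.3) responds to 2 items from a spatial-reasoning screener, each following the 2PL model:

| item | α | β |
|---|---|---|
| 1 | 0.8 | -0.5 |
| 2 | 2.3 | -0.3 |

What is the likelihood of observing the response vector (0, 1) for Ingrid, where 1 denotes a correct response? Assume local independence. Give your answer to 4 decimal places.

0.1868

P(θ) = 1 / (1 + exp(−α(θ − β)))
P_1 = 1/(1+e^{-1.4400}) = 0.8085
P_2 = 1/(1+e^{-3.6800}) = 0.9754
L = (1−P_1) × P_2 = 0.1915 × 0.9754 = 0.18683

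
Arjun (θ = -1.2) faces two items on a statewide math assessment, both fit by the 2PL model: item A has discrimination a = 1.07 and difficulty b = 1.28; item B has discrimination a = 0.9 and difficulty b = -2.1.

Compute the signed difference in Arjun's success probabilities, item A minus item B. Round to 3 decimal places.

P(θ) = 1 / (1 + exp(−a(θ − b)))
P_A = 0.0658
P_B = 0.6921
P_A − P_B = -0.6263

-0.626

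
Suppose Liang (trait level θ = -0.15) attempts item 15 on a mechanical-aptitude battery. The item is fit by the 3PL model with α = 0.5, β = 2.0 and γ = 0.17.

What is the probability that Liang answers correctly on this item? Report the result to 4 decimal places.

0.3812

P(θ) = γ + (1 − γ) · 1 / (1 + exp(−α(θ − β)))
Exponent: 0.5 × (-0.15 − 2.0) = -1.0750
1/(1 + e^{1.0750}) = 0.2545
P = 0.17 + 0.83 × 0.2545 = 0.3812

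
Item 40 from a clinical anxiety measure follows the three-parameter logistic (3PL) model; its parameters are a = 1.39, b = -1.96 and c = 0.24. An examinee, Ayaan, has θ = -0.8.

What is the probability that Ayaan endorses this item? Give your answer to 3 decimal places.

0.874

P(θ) = c + (1 − c) · 1 / (1 + exp(−a(θ − b)))
Exponent: 1.39 × (-0.8 − (-1.96)) = 1.6124
1/(1 + e^{-1.6124}) = 0.8337
P = 0.24 + 0.76 × 0.8337 = 0.8736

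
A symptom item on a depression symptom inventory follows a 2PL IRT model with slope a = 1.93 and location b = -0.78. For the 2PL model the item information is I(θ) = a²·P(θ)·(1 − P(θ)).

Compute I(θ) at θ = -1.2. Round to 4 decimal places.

P = 1/(1+e^{0.8106}) = 0.3078
P(1−P) = 0.3078 × 0.6922 = 0.2130
I = a² × P(1−P) = 1.93² × 0.2130 = 0.79357

0.7936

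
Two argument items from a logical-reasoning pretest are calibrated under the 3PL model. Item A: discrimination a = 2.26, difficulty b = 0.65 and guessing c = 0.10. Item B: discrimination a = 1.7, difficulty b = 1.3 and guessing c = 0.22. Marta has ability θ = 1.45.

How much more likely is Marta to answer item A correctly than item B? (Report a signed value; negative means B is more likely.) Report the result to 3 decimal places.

P(θ) = c + (1 − c) · 1 / (1 + exp(−a(θ − b)))
P_A = 0.8732
P_B = 0.6595
P_A − P_B = 0.2138

0.214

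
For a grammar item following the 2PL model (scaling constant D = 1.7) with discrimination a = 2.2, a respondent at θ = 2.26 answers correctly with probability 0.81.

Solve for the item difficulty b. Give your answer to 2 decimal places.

P(θ) = 1 / (1 + exp(−D·a(θ − b)))
logit(0.81) = ln(0.81/0.19) = 1.4500
b = θ − logit/(1.7·a) = 2.26 − 1.4500/3.7400 = 1.8723

1.87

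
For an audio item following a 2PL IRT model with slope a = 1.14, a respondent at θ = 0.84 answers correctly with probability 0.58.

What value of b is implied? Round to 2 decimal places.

P(θ) = 1 / (1 + exp(−a(θ − b)))
logit(0.58) = ln(0.58/0.42) = 0.3228
b = θ − logit/(a) = 0.84 − 0.3228/1.1400 = 0.5569

0.56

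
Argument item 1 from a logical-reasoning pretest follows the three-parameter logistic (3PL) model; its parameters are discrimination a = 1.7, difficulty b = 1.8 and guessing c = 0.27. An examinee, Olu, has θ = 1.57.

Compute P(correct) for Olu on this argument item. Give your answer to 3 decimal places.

P(θ) = c + (1 − c) · 1 / (1 + exp(−a(θ − b)))
Exponent: 1.7 × (1.57 − 1.8) = -0.3910
1/(1 + e^{0.3910}) = 0.4035
P = 0.27 + 0.73 × 0.4035 = 0.5645

0.565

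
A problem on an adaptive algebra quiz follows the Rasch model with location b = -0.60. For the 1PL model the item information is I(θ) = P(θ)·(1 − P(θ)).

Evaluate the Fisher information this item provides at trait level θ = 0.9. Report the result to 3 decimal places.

0.149

P = 1/(1+e^{-1.5000}) = 0.8176
P(1−P) = 0.8176 × 0.1824 = 0.1491
I = P(1−P) = 0.14915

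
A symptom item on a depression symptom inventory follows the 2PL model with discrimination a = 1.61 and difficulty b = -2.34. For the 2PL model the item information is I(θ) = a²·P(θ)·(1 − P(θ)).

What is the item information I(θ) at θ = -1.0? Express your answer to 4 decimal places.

P = 1/(1+e^{-2.1574}) = 0.8964
P(1−P) = 0.8964 × 0.1036 = 0.0929
I = a² × P(1−P) = 1.61² × 0.0929 = 0.24081

0.2408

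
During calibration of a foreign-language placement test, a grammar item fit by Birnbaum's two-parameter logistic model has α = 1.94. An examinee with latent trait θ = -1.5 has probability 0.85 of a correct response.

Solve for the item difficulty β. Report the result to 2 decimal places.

P(θ) = 1 / (1 + exp(−α(θ − β)))
logit(0.85) = ln(0.85/0.15) = 1.7346
β = θ − logit/(α) = -1.5 − 1.7346/1.9400 = -2.3941

-2.39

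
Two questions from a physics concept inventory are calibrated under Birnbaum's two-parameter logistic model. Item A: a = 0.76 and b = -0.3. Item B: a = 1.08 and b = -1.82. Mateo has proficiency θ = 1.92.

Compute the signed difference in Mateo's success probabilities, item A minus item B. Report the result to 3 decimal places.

-0.139

P(θ) = 1 / (1 + exp(−a(θ − b)))
P_A = 0.8439
P_B = 0.9827
P_A − P_B = -0.1388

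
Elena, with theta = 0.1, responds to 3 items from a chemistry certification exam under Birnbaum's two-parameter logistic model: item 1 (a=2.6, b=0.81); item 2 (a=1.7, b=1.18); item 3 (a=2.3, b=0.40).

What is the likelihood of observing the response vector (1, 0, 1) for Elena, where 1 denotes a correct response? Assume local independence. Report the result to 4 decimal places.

P(theta) = 1 / (1 + exp(−a(theta − b)))
P_1 = 1/(1+e^{1.8460}) = 0.1363
P_2 = 1/(1+e^{1.8360}) = 0.1375
P_3 = 1/(1+e^{0.6900}) = 0.3340
L = P_1 × (1−P_2) × P_3 = 0.1363 × 0.8625 × 0.3340 = 0.03928

0.0393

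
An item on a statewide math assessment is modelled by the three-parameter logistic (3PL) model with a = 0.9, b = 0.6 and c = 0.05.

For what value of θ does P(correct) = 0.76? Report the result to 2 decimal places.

P(θ) = c + (1 − c) · 1 / (1 + exp(−a(θ − b)))
Remove guessing floor: (0.76 − 0.05)/(1 − 0.05) = 0.7474
logit = ln(0.7474/0.2526) = 1.0846
θ = b + logit/(a) = 0.6 + 1.0846/0.9000 = 1.8051

1.81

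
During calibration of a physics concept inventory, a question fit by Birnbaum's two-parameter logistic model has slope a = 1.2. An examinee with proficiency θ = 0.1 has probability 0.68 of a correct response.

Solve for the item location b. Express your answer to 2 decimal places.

P(θ) = 1 / (1 + exp(−a(θ − b)))
logit(0.68) = ln(0.68/0.32) = 0.7538
b = θ − logit/(a) = 0.1 − 0.7538/1.2000 = -0.5281

-0.53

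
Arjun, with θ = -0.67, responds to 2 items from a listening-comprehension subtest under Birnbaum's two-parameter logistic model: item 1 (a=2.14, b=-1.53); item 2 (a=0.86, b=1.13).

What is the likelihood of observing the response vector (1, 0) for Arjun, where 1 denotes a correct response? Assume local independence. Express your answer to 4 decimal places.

0.7116

P(θ) = 1 / (1 + exp(−a(θ − b)))
P_1 = 1/(1+e^{-1.8404}) = 0.8630
P_2 = 1/(1+e^{1.5480}) = 0.1754
L = P_1 × (1−P_2) = 0.8630 × 0.8246 = 0.71165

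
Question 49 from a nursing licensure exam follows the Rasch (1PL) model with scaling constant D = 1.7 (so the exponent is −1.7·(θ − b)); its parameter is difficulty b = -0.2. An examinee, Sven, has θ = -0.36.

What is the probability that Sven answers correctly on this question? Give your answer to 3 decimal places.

P(θ) = 1 / (1 + exp(−D·(θ − b)))
Exponent: 1.7 × (-0.36 − (-0.2)) = -0.2720
1/(1 + e^{0.2720}) = 0.4324
P = 0.4324

0.432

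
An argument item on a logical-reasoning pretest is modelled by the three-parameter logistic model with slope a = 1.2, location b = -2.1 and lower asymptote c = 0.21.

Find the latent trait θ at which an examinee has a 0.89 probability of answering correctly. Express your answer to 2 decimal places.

P(θ) = c + (1 − c) · 1 / (1 + exp(−a(θ − b)))
Remove guessing floor: (0.89 − 0.21)/(1 − 0.21) = 0.8608
logit = ln(0.8608/0.1392) = 1.8216
θ = b + logit/(a) = -2.1 + 1.8216/1.2000 = -0.5820

-0.58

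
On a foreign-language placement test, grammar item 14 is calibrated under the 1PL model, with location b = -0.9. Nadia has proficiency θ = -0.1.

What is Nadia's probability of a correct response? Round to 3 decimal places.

P(θ) = 1 / (1 + exp(−(θ − b)))
Exponent: (-0.1 − (-0.9)) = 0.8000
1/(1 + e^{-0.8000}) = 0.6900
P = 0.6900

0.690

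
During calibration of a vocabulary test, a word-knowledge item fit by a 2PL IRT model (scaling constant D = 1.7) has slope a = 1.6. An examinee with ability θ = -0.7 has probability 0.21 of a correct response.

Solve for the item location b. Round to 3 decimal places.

-0.213

P(θ) = 1 / (1 + exp(−D·a(θ − b)))
logit(0.21) = ln(0.21/0.79) = -1.3249
b = θ − logit/(1.7·a) = -0.7 − (-1.3249)/2.7200 = -0.2129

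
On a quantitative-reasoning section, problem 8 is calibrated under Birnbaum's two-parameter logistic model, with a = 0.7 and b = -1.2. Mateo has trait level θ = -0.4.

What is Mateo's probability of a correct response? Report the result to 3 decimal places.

0.636

P(θ) = 1 / (1 + exp(−a(θ − b)))
Exponent: 0.7 × (-0.4 − (-1.2)) = 0.5600
1/(1 + e^{-0.5600}) = 0.6365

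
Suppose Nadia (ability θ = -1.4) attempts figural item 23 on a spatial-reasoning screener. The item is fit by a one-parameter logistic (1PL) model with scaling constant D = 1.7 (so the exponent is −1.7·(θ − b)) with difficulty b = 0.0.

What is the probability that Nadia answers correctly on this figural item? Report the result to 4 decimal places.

P(θ) = 1 / (1 + exp(−D·(θ − b)))
Exponent: 1.7 × (-1.4 − 0.0) = -2.3800
1/(1 + e^{2.3800}) = 0.0847
P = 0.0847

0.0847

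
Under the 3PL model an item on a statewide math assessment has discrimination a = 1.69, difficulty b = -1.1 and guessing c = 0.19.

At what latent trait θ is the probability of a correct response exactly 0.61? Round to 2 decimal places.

-1.06

P(θ) = c + (1 − c) · 1 / (1 + exp(−a(θ − b)))
Remove guessing floor: (0.61 − 0.19)/(1 − 0.19) = 0.5185
logit = ln(0.5185/0.4815) = 0.0741
θ = b + logit/(a) = -1.1 + 0.0741/1.6900 = -1.0561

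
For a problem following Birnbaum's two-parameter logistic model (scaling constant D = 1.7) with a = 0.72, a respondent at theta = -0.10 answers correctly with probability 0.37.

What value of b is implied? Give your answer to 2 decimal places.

P(theta) = 1 / (1 + exp(−D·a(theta − b)))
logit(0.37) = ln(0.37/0.63) = -0.5322
b = theta − logit/(1.7·a) = -0.10 − (-0.5322)/1.2240 = 0.3348

0.33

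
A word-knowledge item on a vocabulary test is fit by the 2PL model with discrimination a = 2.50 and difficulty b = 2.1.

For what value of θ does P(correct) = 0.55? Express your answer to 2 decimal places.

2.18

P(θ) = 1 / (1 + exp(−a(θ − b)))
logit = ln(0.5500/0.4500) = 0.2007
θ = b + logit/(a) = 2.1 + 0.2007/2.5000 = 2.1803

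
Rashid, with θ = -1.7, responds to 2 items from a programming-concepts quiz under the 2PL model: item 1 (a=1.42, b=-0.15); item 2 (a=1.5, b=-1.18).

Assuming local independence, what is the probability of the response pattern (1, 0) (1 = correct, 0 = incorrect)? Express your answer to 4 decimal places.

0.0683

P(θ) = 1 / (1 + exp(−a(θ − b)))
P_1 = 1/(1+e^{2.2010}) = 0.0997
P_2 = 1/(1+e^{0.7800}) = 0.3143
L = P_1 × (1−P_2) = 0.0997 × 0.6857 = 0.06834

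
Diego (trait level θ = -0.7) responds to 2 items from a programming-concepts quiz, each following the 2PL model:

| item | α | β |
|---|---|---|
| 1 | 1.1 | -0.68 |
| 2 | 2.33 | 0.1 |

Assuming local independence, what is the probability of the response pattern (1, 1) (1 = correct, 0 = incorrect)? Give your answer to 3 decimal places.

P(θ) = 1 / (1 + exp(−α(θ − β)))
P_1 = 1/(1+e^{0.0220}) = 0.4945
P_2 = 1/(1+e^{1.8640}) = 0.1342
L = P_1 × P_2 = 0.4945 × 0.1342 = 0.06638

0.066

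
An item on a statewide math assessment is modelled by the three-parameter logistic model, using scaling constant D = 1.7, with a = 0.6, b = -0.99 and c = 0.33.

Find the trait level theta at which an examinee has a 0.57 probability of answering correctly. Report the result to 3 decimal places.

-1.562

P(theta) = c + (1 − c) · 1 / (1 + exp(−D·a(theta − b)))
Remove guessing floor: (0.57 − 0.33)/(1 − 0.33) = 0.3582
logit = ln(0.3582/0.6418) = -0.5831
theta = b + logit/(1.7·a) = -0.99 + (-0.5831)/1.0200 = -1.5617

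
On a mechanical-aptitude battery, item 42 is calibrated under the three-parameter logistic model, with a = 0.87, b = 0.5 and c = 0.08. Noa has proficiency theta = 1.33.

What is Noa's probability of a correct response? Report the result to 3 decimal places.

P(theta) = c + (1 − c) · 1 / (1 + exp(−a(theta − b)))
Exponent: 0.87 × (1.33 − 0.5) = 0.7221
1/(1 + e^{-0.7221}) = 0.6731
P = 0.08 + 0.92 × 0.6731 = 0.6992

0.699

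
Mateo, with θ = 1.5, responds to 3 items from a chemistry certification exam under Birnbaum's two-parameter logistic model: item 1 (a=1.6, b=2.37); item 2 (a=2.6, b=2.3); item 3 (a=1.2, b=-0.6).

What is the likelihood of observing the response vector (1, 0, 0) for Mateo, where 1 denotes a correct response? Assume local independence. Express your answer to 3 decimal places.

0.013

P(θ) = 1 / (1 + exp(−a(θ − b)))
P_1 = 1/(1+e^{1.3920}) = 0.1991
P_2 = 1/(1+e^{2.0800}) = 0.1111
P_3 = 1/(1+e^{-2.5200}) = 0.9255
L = P_1 × (1−P_2) × (1−P_3) = 0.1991 × 0.8889 × 0.0745 = 0.01318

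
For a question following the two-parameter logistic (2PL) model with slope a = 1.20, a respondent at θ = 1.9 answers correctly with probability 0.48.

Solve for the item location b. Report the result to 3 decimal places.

P(θ) = 1 / (1 + exp(−a(θ − b)))
logit(0.48) = ln(0.48/0.52) = -0.0800
b = θ − logit/(a) = 1.9 − (-0.0800)/1.2000 = 1.9667

1.967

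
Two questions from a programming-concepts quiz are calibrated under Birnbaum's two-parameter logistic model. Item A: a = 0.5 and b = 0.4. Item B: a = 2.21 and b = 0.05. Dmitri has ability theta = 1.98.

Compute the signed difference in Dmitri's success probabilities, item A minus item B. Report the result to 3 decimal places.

-0.298

P(theta) = 1 / (1 + exp(−a(theta − b)))
P_A = 0.6878
P_B = 0.9861
P_A − P_B = -0.2983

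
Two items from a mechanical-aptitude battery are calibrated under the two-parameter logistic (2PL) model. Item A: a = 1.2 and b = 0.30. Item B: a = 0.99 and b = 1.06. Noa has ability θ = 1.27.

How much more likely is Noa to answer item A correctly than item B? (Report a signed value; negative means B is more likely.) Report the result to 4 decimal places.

P(θ) = 1 / (1 + exp(−a(θ − b)))
P_A = 0.7621
P_B = 0.5518
P_A − P_B = 0.2103

0.2103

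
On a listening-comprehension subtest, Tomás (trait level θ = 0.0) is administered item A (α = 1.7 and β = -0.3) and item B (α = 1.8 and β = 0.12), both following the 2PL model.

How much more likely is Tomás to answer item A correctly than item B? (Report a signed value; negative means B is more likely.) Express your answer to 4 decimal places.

P(θ) = 1 / (1 + exp(−α(θ − β)))
P_A = 0.6248
P_B = 0.4462
P_A − P_B = 0.1786

0.1786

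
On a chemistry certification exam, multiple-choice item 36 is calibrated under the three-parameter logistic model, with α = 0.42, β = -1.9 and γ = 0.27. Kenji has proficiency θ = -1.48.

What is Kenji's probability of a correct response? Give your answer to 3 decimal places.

0.667

P(θ) = γ + (1 − γ) · 1 / (1 + exp(−α(θ − β)))
Exponent: 0.42 × (-1.48 − (-1.9)) = 0.1764
1/(1 + e^{-0.1764}) = 0.5440
P = 0.27 + 0.73 × 0.5440 = 0.6671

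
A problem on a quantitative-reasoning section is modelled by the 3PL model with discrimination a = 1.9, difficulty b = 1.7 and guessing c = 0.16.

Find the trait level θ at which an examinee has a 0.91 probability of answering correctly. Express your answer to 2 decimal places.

P(θ) = c + (1 − c) · 1 / (1 + exp(−a(θ − b)))
Remove guessing floor: (0.91 − 0.16)/(1 − 0.16) = 0.8929
logit = ln(0.8929/0.1071) = 2.1203
θ = b + logit/(a) = 1.7 + 2.1203/1.9000 = 2.8159

2.82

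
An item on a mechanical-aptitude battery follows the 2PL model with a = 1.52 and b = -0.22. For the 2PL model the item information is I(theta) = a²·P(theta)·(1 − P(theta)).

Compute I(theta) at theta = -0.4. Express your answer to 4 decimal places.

P = 1/(1+e^{0.2736}) = 0.4320
P(1−P) = 0.4320 × 0.5680 = 0.2454
I = a² × P(1−P) = 1.52² × 0.2454 = 0.56692

0.5669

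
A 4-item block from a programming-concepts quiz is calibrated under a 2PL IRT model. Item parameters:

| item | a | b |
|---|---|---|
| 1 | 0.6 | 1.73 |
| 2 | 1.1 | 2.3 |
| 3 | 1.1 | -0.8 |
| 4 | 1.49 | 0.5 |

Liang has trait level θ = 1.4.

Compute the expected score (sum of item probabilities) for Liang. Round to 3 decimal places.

2.433

P(θ) = 1 / (1 + exp(−a(θ − b)))
P_1 = 1/(1+e^{0.1980}) = 0.4507
P_2 = 1/(1+e^{0.9900}) = 0.2709
P_3 = 1/(1+e^{-2.4200}) = 0.9183
P_4 = 1/(1+e^{-1.3410}) = 0.7927
E[score] = 0.4507 + 0.2709 + 0.9183 + 0.7927 = 2.4326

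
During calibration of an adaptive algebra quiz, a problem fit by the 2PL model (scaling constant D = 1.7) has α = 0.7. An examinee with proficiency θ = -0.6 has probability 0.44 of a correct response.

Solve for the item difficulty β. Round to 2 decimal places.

P(θ) = 1 / (1 + exp(−D·α(θ − β)))
logit(0.44) = ln(0.44/0.56) = -0.2412
β = θ − logit/(1.7·α) = -0.6 − (-0.2412)/1.1900 = -0.3973

-0.40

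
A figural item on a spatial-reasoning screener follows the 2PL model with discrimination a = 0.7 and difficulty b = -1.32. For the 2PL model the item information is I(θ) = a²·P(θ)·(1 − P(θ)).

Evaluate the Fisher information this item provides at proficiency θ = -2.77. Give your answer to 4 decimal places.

P = 1/(1+e^{1.0150}) = 0.2660
P(1−P) = 0.2660 × 0.7340 = 0.1952
I = a² × P(1−P) = 0.7² × 0.1952 = 0.09567

0.0957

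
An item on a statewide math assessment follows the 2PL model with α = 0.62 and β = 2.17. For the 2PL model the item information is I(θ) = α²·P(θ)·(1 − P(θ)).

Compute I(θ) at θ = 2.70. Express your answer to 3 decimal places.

0.094

P = 1/(1+e^{-0.3286}) = 0.5814
P(1−P) = 0.5814 × 0.4186 = 0.2434
I = α² × P(1−P) = 0.62² × 0.2434 = 0.09355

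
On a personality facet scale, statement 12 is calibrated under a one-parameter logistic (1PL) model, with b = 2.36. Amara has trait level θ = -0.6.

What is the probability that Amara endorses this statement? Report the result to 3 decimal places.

0.049

P(θ) = 1 / (1 + exp(−(θ − b)))
Exponent: (-0.6 − 2.36) = -2.9600
1/(1 + e^{2.9600}) = 0.0493
P = 0.0493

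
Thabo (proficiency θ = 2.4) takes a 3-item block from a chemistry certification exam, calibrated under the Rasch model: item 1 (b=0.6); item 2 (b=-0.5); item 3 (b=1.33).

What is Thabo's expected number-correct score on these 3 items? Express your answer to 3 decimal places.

P(θ) = 1 / (1 + exp(−(θ − b)))
P_1 = 1/(1+e^{-1.8000}) = 0.8581
P_2 = 1/(1+e^{-2.9000}) = 0.9478
P_3 = 1/(1+e^{-1.0700}) = 0.7446
E[score] = 0.8581 + 0.9478 + 0.7446 = 2.5506

2.551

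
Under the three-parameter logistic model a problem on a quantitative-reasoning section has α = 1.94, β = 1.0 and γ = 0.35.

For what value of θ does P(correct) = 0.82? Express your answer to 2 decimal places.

P(θ) = γ + (1 − γ) · 1 / (1 + exp(−α(θ − β)))
Remove guessing floor: (0.82 − 0.35)/(1 − 0.35) = 0.7231
logit = ln(0.7231/0.2769) = 0.9598
θ = β + logit/(α) = 1.0 + 0.9598/1.9400 = 1.4947

1.49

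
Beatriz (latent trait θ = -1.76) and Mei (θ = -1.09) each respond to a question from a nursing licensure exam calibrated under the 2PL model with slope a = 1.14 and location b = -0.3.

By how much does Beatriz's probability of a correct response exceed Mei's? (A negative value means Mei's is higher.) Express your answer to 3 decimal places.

P(θ) = 1 / (1 + exp(−a(θ − b)))
P(Beatriz) = 0.1592  [exponent -1.6644]
P(Mei) = 0.2889  [exponent -0.9006]
Difference = 0.1592 − 0.2889 = -0.1298

-0.130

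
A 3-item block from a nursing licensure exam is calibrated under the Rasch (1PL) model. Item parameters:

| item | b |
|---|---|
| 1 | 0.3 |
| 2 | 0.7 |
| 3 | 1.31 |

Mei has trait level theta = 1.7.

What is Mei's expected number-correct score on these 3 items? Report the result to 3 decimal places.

P(theta) = 1 / (1 + exp(−(theta − b)))
P_1 = 1/(1+e^{-1.4000}) = 0.8022
P_2 = 1/(1+e^{-1.0000}) = 0.7311
P_3 = 1/(1+e^{-0.3900}) = 0.5963
E[score] = 0.8022 + 0.7311 + 0.5963 = 2.1295

2.130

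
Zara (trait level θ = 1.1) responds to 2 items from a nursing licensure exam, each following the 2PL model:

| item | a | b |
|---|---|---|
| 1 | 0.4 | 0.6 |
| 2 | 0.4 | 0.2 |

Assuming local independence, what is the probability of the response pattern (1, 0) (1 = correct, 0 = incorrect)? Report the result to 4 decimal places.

0.2260

P(θ) = 1 / (1 + exp(−a(θ − b)))
P_1 = 1/(1+e^{-0.2000}) = 0.5498
P_2 = 1/(1+e^{-0.3600}) = 0.5890
L = P_1 × (1−P_2) = 0.5498 × 0.4110 = 0.22596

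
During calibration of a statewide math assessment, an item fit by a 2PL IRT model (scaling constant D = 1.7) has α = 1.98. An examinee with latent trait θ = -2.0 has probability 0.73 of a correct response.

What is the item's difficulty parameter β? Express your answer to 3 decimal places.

P(θ) = 1 / (1 + exp(−D·α(θ − β)))
logit(0.73) = ln(0.73/0.27) = 0.9946
β = θ − logit/(1.7·α) = -2.0 − 0.9946/3.3660 = -2.2955

-2.295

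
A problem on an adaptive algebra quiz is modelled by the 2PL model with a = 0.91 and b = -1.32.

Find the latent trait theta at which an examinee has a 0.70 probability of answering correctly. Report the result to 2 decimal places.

P(theta) = 1 / (1 + exp(−a(theta − b)))
logit = ln(0.7000/0.3000) = 0.8473
theta = b + logit/(a) = -1.32 + 0.8473/0.9100 = -0.3889

-0.39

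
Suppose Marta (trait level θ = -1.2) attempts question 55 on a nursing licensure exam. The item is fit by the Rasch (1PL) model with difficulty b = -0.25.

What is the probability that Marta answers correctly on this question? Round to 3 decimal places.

P(θ) = 1 / (1 + exp(−(θ − b)))
Exponent: (-1.2 − (-0.25)) = -0.9500
1/(1 + e^{0.9500}) = 0.2789
P = 0.2789

0.279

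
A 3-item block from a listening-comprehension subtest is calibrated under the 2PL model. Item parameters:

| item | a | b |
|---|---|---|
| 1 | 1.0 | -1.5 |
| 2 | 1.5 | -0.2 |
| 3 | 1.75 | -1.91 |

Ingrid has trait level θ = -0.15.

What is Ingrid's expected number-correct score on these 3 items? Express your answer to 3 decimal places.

2.269

P(θ) = 1 / (1 + exp(−a(θ − b)))
P_1 = 1/(1+e^{-1.3500}) = 0.7941
P_2 = 1/(1+e^{-0.0750}) = 0.5187
P_3 = 1/(1+e^{-3.0800}) = 0.9561
E[score] = 0.7941 + 0.5187 + 0.9561 = 2.2689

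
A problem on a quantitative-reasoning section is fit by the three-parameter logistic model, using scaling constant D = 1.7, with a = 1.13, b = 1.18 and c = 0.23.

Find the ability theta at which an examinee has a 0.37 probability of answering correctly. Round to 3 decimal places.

0.397

P(theta) = c + (1 − c) · 1 / (1 + exp(−D·a(theta − b)))
Remove guessing floor: (0.37 − 0.23)/(1 − 0.23) = 0.1818
logit = ln(0.1818/0.8182) = -1.5041
theta = b + logit/(1.7·a) = 1.18 + (-1.5041)/1.9210 = 0.3970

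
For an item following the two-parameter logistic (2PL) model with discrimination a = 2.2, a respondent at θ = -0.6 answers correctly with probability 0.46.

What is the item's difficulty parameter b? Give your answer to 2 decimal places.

-0.53

P(θ) = 1 / (1 + exp(−a(θ − b)))
logit(0.46) = ln(0.46/0.54) = -0.1603
b = θ − logit/(a) = -0.6 − (-0.1603)/2.2000 = -0.5271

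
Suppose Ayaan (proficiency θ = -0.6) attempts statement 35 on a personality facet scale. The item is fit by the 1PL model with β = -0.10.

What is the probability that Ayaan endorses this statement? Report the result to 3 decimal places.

0.378

P(θ) = 1 / (1 + exp(−(θ − β)))
Exponent: (-0.6 − (-0.10)) = -0.5000
1/(1 + e^{0.5000}) = 0.3775
P = 0.3775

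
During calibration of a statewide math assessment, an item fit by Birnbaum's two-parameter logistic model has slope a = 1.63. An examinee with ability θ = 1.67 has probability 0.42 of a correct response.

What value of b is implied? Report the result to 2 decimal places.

P(θ) = 1 / (1 + exp(−a(θ − b)))
logit(0.42) = ln(0.42/0.58) = -0.3228
b = θ − logit/(a) = 1.67 − (-0.3228)/1.6300 = 1.8680

1.87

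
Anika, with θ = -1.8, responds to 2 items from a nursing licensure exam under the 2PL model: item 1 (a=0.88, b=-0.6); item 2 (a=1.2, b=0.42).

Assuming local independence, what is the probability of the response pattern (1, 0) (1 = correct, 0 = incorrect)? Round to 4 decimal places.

0.2413

P(θ) = 1 / (1 + exp(−a(θ − b)))
P_1 = 1/(1+e^{1.0560}) = 0.2581
P_2 = 1/(1+e^{2.6640}) = 0.0651
L = P_1 × (1−P_2) = 0.2581 × 0.9349 = 0.24127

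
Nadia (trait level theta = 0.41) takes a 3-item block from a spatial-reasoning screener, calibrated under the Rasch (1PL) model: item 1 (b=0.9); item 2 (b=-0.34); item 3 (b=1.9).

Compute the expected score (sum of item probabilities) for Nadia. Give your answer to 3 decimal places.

P(theta) = 1 / (1 + exp(−(theta − b)))
P_1 = 1/(1+e^{0.4900}) = 0.3799
P_2 = 1/(1+e^{-0.7500}) = 0.6792
P_3 = 1/(1+e^{1.4900}) = 0.1839
E[score] = 0.3799 + 0.6792 + 0.1839 = 1.2430

1.243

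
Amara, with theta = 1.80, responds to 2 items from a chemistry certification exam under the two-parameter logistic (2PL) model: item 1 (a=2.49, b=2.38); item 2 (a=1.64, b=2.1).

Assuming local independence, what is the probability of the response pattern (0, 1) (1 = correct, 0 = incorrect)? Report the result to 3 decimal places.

P(theta) = 1 / (1 + exp(−a(theta − b)))
P_1 = 1/(1+e^{1.4442}) = 0.1909
P_2 = 1/(1+e^{0.4920}) = 0.3794
L = (1−P_1) × P_2 = 0.8091 × 0.3794 = 0.30699

0.307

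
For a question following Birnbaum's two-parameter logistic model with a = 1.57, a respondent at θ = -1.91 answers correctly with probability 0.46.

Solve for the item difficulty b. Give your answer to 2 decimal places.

-1.81

P(θ) = 1 / (1 + exp(−a(θ − b)))
logit(0.46) = ln(0.46/0.54) = -0.1603
b = θ − logit/(a) = -1.91 − (-0.1603)/1.5700 = -1.8079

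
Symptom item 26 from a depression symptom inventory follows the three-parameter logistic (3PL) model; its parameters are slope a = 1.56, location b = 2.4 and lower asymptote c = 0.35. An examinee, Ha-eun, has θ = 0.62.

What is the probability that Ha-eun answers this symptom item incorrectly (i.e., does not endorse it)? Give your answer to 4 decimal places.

0.6119

P(θ) = c + (1 − c) · 1 / (1 + exp(−a(θ − b)))
Exponent: 1.56 × (0.62 − 2.4) = -2.7768
1/(1 + e^{2.7768}) = 0.0586
P = 0.35 + 0.65 × 0.0586 = 0.3881
P(incorrect) = 1 − 0.3881 = 0.6119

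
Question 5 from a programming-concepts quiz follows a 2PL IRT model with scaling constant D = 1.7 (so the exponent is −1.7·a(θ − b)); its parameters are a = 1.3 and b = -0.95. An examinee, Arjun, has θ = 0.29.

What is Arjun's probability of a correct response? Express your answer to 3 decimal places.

P(θ) = 1 / (1 + exp(−D·a(θ − b)))
Exponent: 1.7 × 1.3 × (0.29 − (-0.95)) = 2.7404
1/(1 + e^{-2.7404}) = 0.9394
P = 0.9394

0.939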